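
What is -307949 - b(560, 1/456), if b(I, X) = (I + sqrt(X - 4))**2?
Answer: -283424521/456 - 280*I*sqrt(207822)/57 ≈ -6.2155e+5 - 2239.4*I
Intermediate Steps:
b(I, X) = (I + sqrt(-4 + X))**2
-307949 - b(560, 1/456) = -307949 - (560 + sqrt(-4 + 1/456))**2 = -307949 - (560 + sqrt(-1823/456))**2 = -307949 - (560 + I*sqrt(207822)/228)**2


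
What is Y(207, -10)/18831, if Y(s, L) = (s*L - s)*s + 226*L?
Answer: -473599/18831 ≈ -25.150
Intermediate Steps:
Y(s, L) = 226*L + s*(-s + L*s) (Y(s, L) = (L*s - s)*s + 226*L = (-s + L*s)*s + 226*L = s*(-s + L*s) + 226*L = 226*L + s*(-s + L*s))
Y(207, -10)/18831 = (-1*207² + 226*(-10) - 10*207²)/18831 = (-1*42849 - 2260 - 10*42849)*(1/18831) = (-42849 - 2260 - 428490)*(1/18831) = -473599*1/18831 = -473599/18831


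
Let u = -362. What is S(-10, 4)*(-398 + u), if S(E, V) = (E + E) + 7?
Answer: 9880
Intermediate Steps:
S(E, V) = 7 + 2*E (S(E, V) = 2*E + 7 = 7 + 2*E)
S(-10, 4)*(-398 + u) = (7 + 2*(-10))*(-398 - 362) = (7 - 20)*(-760) = -13*(-760) = 9880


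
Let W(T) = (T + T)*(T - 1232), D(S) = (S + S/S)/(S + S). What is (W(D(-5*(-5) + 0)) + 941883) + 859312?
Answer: 1124946413/625 ≈ 1.7999e+6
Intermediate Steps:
D(S) = (1 + S)/(2*S) (D(S) = (S + 1)/((2*S)) = (1 + S)*(1/(2*S)) = (1 + S)/(2*S))
W(T) = 2*T*(-1232 + T) (W(T) = (2*T)*(-1232 + T) = 2*T*(-1232 + T))
(W(D(-5*(-5) + 0)) + 941883) + 859312 = (2*((1 + (-5*(-5) + 0))/(2*(-5*(-5) + 0)))*(-1232 + (1 + (-5*(-5) + 0))/(2*(-5*(-5) + 0))) + 941883) + 859312 = (2*((1 + (25 + 0))/(2*(25 + 0)))*(-1232 + (1 + (25 + 0))/(2*(25 + 0))) + 941883) + 859312 = (2*((1/2)*(1 + 25)/25)*(-1232 + (1/2)*(1 + 25)/25) + 941883) + 859312 = (2*((1/2)*(1/25)*26)*(-1232 + (1/2)*(1/25)*26) + 941883) + 859312 = (2*(13/25)*(-1232 + 13/25) + 941883) + 859312 = (2*(13/25)*(-30787/25) + 941883) + 859312 = (-800462/625 + 941883) + 859312 = 587876413/625 + 859312 = 1124946413/625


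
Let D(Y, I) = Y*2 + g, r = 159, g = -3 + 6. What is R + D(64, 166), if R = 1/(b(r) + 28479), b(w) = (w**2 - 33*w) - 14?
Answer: 6353370/48499 ≈ 131.00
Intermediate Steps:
g = 3
b(w) = -14 + w**2 - 33*w
D(Y, I) = 3 + 2*Y (D(Y, I) = Y*2 + 3 = 2*Y + 3 = 3 + 2*Y)
R = 1/48499 (R = 1/((-14 + 159**2 - 33*159) + 28479) = 1/((-14 + 25281 - 5247) + 28479) = 1/(20020 + 28479) = 1/48499 ≈ 2.0619e-5)
R + D(64, 166) = 1/48499 + (3 + 2*64) = 1/48499 + (3 + 128) = 1/48499 + 131 = 6353370/48499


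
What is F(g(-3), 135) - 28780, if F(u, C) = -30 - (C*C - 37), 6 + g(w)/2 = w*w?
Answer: -46998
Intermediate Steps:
g(w) = -12 + 2*w² (g(w) = -12 + 2*(w*w) = -12 + 2*w²)
F(u, C) = 7 - C² (F(u, C) = -30 - (C² - 37) = -30 - (-37 + C²) = -30 + (37 - C²) = 7 - C²)
F(g(-3), 135) - 28780 = (7 - 1*135²) - 28780 = (7 - 1*18225) - 28780 = (7 - 18225) - 28780 = -18218 - 28780 = -46998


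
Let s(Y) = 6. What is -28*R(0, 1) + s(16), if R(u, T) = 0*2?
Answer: 6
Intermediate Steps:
R(u, T) = 0
-28*R(0, 1) + s(16) = -28*0 + 6 = 0 + 6 = 6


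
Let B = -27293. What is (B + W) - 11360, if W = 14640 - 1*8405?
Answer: -32418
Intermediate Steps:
W = 6235 (W = 14640 - 8405 = 6235)
(B + W) - 11360 = (-27293 + 6235) - 11360 = -21058 - 11360 = -32418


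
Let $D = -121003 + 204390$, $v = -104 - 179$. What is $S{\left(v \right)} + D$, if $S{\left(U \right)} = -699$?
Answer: $82688$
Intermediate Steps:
$v = -283$ ($v = -104 - 179 = -283$)
$D = 83387$
$S{\left(v \right)} + D = -699 + 83387 = 82688$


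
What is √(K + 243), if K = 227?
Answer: √470 ≈ 21.679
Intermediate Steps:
√(K + 243) = √(227 + 243) = √470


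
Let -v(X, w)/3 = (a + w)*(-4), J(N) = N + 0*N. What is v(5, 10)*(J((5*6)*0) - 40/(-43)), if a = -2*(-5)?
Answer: 9600/43 ≈ 223.26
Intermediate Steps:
a = 10
J(N) = N (J(N) = N + 0 = N)
v(X, w) = 120 + 12*w (v(X, w) = -3*(10 + w)*(-4) = -3*(-40 - 4*w) = 120 + 12*w)
v(5, 10)*(J((5*6)*0) - 40/(-43)) = (120 + 12*10)*((5*6)*0 - 40/(-43)) = (120 + 120)*(30*0 - 40*(-1/43)) = 240*(0 + 40/43) = 240*(40/43) = 9600/43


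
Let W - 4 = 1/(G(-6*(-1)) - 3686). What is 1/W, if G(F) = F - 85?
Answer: 3765/15059 ≈ 0.25002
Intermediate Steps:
G(F) = -85 + F
W = 15059/3765 (W = 4 + 1/((-85 - 6*(-1)) - 3686) = 4 + 1/((-85 + 6) - 3686) = 4 + 1/(-79 - 3686) = 4 + 1/(-3765) = 4 - 1/3765 = 15059/3765 ≈ 3.9997)
1/W = 1/(15059/3765) = 3765/15059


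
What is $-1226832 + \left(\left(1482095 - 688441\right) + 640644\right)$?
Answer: $207466$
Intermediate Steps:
$-1226832 + \left(\left(1482095 - 688441\right) + 640644\right) = -1226832 + \left(793654 + 640644\right) = -1226832 + 1434298 = 207466$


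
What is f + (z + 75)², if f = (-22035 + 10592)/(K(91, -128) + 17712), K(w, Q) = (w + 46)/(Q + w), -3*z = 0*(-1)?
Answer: 3685115984/655207 ≈ 5624.4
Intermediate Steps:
z = 0 (z = -0*(-1) = -⅓*0 = 0)
K(w, Q) = (46 + w)/(Q + w)
f = -423391/655207 (f = (-22035 + 10592)/((46 + 91)/(-128 + 91) + 17712) = -11443/(137/(-37) + 17712) = -11443/(-1/37*137 + 17712) = -11443/(-137/37 + 17712) = -11443/655207/37 = -11443*37/655207 = -423391/655207 ≈ -0.64619)
f + (z + 75)² = -423391/655207 + (0 + 75)² = -423391/655207 + 75² = -423391/655207 + 5625 = 3685115984/655207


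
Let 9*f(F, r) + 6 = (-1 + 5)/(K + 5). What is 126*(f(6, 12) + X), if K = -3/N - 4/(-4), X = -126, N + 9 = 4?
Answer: -526400/33 ≈ -15952.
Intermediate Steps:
N = -5 (N = -9 + 4 = -5)
K = 8/5 (K = -3/(-5) - 4/(-4) = -3*(-1/5) - 4*(-1/4) = 3/5 + 1 = 8/5 ≈ 1.6000)
f(F, r) = -178/297 (f(F, r) = -2/3 + ((-1 + 5)/(8/5 + 5))/9 = -2/3 + (4/(33/5))/9 = -2/3 + (4*(5/33))/9 = -2/3 + (1/9)*(20/33) = -2/3 + 20/297 = -178/297)
126*(f(6, 12) + X) = 126*(-178/297 - 126) = 126*(-37600/297) = -526400/33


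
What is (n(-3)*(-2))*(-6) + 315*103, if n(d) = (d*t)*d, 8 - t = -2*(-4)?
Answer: 32445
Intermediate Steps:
t = 0 (t = 8 - (-2)*(-4) = 8 - 1*8 = 8 - 8 = 0)
n(d) = 0 (n(d) = (d*0)*d = 0*d = 0)
(n(-3)*(-2))*(-6) + 315*103 = (0*(-2))*(-6) + 315*103 = 0*(-6) + 32445 = 0 + 32445 = 32445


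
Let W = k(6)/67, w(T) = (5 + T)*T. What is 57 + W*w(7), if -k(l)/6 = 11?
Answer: -1725/67 ≈ -25.746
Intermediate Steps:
w(T) = T*(5 + T)
k(l) = -66 (k(l) = -6*11 = -66)
W = -66/67 ≈ -0.98507
57 + W*w(7) = 57 - 462*(5 + 7)/67 = 57 - 462*12/67 = 57 - 66/67*84 = 57 - 5544/67 = -1725/67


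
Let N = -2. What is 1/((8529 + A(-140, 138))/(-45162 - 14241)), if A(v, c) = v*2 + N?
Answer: -19801/2749 ≈ -7.2030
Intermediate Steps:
A(v, c) = -2 + 2*v (A(v, c) = v*2 - 2 = 2*v - 2 = -2 + 2*v)
1/((8529 + A(-140, 138))/(-45162 - 14241)) = 1/((8529 + (-2 + 2*(-140)))/(-45162 - 14241)) = 1/((8529 + (-2 - 280))/(-59403)) = 1/((8529 - 282)*(-1/59403)) = 1/(8247*(-1/59403)) = 1/(-2749/19801) = -19801/2749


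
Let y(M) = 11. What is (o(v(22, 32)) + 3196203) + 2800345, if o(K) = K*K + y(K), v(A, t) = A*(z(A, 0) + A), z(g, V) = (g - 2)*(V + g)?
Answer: 109303455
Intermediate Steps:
z(g, V) = (-2 + g)*(V + g)
v(A, t) = A*(A² - A) (v(A, t) = A*((A² - 2*0 - 2*A + 0*A) + A) = A*((A² + 0 - 2*A + 0) + A) = A*((A² - 2*A) + A) = A*(A² - A))
o(K) = 11 + K² (o(K) = K*K + 11 = K² + 11 = 11 + K²)
(o(v(22, 32)) + 3196203) + 2800345 = ((11 + (22²*(-1 + 22))²) + 3196203) + 2800345 = ((11 + (484*21)²) + 3196203) + 2800345 = ((11 + 10164²) + 3196203) + 2800345 = ((11 + 103306896) + 3196203) + 2800345 = (103306907 + 3196203) + 2800345 = 106503110 + 2800345 = 109303455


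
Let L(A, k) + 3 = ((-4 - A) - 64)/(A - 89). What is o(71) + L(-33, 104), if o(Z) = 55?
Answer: 6379/122 ≈ 52.287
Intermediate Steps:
L(A, k) = -3 + (-68 - A)/(-89 + A) (L(A, k) = -3 + ((-4 - A) - 64)/(A - 89) = -3 + (-68 - A)/(-89 + A))
o(71) + L(-33, 104) = 55 + (199 - 4*(-33))/(-89 - 33) = 55 + (199 + 132)/(-122) = 55 - 1/122*331 = 55 - 331/122 = 6379/122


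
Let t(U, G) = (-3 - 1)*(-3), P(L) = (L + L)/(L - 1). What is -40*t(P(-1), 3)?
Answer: -480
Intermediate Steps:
P(L) = 2*L/(-1 + L) (P(L) = (2*L)/(-1 + L) = 2*L/(-1 + L))
t(U, G) = 12 (t(U, G) = -4*(-3) = 12)
-40*t(P(-1), 3) = -40*12 = -480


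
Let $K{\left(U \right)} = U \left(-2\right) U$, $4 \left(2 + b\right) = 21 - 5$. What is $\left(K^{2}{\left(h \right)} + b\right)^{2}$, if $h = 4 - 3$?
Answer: $36$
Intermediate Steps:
$h = 1$ ($h = 4 - 3 = 1$)
$b = 2$ ($b = -2 + \frac{21 - 5}{4} = -2 + \frac{1}{4} \cdot 16 = -2 + 4 = 2$)
$K{\left(U \right)} = - 2 U^{2}$ ($K{\left(U \right)} = - 2 U U = - 2 U^{2}$)
$\left(K^{2}{\left(h \right)} + b\right)^{2} = \left(\left(- 2 \cdot 1^{2}\right)^{2} + 2\right)^{2} = \left(\left(\left(-2\right) 1\right)^{2} + 2\right)^{2} = \left(\left(-2\right)^{2} + 2\right)^{2} = \left(4 + 2\right)^{2} = 6^{2} = 36$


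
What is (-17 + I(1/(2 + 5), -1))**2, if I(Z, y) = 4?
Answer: 169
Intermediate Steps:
(-17 + I(1/(2 + 5), -1))**2 = (-17 + 4)**2 = (-13)**2 = 169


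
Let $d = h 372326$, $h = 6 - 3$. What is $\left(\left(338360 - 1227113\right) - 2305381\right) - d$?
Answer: $-4311112$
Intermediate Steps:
$h = 3$
$d = 1116978$ ($d = 3 \cdot 372326 = 1116978$)
$\left(\left(338360 - 1227113\right) - 2305381\right) - d = \left(\left(338360 - 1227113\right) - 2305381\right) - 1116978 = \left(-888753 - 2305381\right) - 1116978 = -3194134 - 1116978 = -4311112$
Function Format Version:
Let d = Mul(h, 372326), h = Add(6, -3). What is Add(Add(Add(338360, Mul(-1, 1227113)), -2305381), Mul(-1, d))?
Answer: -4311112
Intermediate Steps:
h = 3
d = 1116978 (d = Mul(3, 372326) = 1116978)
Add(Add(Add(338360, Mul(-1, 1227113)), -2305381), Mul(-1, d)) = Add(Add(Add(338360, Mul(-1, 1227113)), -2305381), Mul(-1, 1116978)) = Add(Add(Add(338360, -1227113), -2305381), -1116978) = Add(Add(-888753, -2305381), -1116978) = Add(-3194134, -1116978) = -4311112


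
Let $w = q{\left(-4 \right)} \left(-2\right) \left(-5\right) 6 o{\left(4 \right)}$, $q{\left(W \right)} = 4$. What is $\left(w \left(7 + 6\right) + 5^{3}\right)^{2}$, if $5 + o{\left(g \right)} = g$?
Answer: $8970025$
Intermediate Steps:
$o{\left(g \right)} = -5 + g$
$w = -240$ ($w = 4 \left(-2\right) \left(-5\right) 6 \left(-5 + 4\right) = - 8 \left(\left(-30\right) \left(-1\right)\right) = \left(-8\right) 30 = -240$)
$\left(w \left(7 + 6\right) + 5^{3}\right)^{2} = \left(- 240 \left(7 + 6\right) + 5^{3}\right)^{2} = \left(\left(-240\right) 13 + 125\right)^{2} = \left(-3120 + 125\right)^{2} = \left(-2995\right)^{2} = 8970025$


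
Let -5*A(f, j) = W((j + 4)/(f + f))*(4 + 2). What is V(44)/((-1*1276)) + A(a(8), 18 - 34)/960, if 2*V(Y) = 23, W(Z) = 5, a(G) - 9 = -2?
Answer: -779/51040 ≈ -0.015263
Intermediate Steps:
a(G) = 7 (a(G) = 9 - 2 = 7)
V(Y) = 23/2 (V(Y) = (1/2)*23 = 23/2)
A(f, j) = -6 (A(f, j) = -(4 + 2) = -6)
V(44)/((-1*1276)) + A(a(8), 18 - 34)/960 = 23/(2*((-1*1276))) - 6/960 = (23/2)/(-1276) - 6*1/960 = (23/2)*(-1/1276) - 1/160 = -23/2552 - 1/160 = -779/51040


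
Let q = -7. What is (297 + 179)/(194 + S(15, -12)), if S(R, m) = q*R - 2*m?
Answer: 476/113 ≈ 4.2124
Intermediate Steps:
S(R, m) = -7*R - 2*m
(297 + 179)/(194 + S(15, -12)) = (297 + 179)/(194 + (-7*15 - 2*(-12))) = 476/(194 + (-105 + 24)) = 476/(194 - 81) = 476/113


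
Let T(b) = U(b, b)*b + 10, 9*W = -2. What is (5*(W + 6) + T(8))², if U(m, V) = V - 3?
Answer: 504100/81 ≈ 6223.5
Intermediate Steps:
W = -2/9 (W = (⅑)*(-2) = -2/9 ≈ -0.22222)
U(m, V) = -3 + V
T(b) = 10 + b*(-3 + b) (T(b) = (-3 + b)*b + 10 = b*(-3 + b) + 10 = 10 + b*(-3 + b))
(5*(W + 6) + T(8))² = (5*(-2/9 + 6) + (10 + 8*(-3 + 8)))² = (5*(52/9) + (10 + 8*5))² = (260/9 + (10 + 40))² = (260/9 + 50)² = (710/9)² = 504100/81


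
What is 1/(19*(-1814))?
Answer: -1/34466 ≈ -2.9014e-5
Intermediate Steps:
1/(19*(-1814)) = 1/(-34466) = -1/34466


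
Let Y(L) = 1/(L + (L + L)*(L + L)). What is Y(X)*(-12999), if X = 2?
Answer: -4333/6 ≈ -722.17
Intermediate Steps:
Y(L) = 1/(L + 4*L²) (Y(L) = 1/(L + (2*L)*(2*L)) = 1/(L + 4*L²))
Y(X)*(-12999) = (1/(2*(1 + 4*2)))*(-12999) = (1/(2*(1 + 8)))*(-12999) = ((½)/9)*(-12999) = ((½)*(⅑))*(-12999) = (1/18)*(-12999) = -4333/6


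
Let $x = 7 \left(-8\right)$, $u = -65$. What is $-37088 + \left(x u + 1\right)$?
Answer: $-33447$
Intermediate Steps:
$x = -56$
$-37088 + \left(x u + 1\right) = -37088 + \left(\left(-56\right) \left(-65\right) + 1\right) = -37088 + \left(3640 + 1\right) = -37088 + 3641 = -33447$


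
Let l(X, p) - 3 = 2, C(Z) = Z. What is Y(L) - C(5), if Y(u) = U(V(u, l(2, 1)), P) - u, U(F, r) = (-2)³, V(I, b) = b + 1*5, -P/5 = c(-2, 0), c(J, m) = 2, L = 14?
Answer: -27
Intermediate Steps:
l(X, p) = 5 (l(X, p) = 3 + 2 = 5)
P = -10 (P = -5*2 = -10)
V(I, b) = 5 + b (V(I, b) = b + 5 = 5 + b)
U(F, r) = -8
Y(u) = -8 - u
Y(L) - C(5) = (-8 - 1*14) - 1*5 = (-8 - 14) - 5 = -22 - 5 = -27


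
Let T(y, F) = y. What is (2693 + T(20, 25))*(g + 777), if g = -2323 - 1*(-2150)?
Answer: 1638652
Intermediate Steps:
g = -173 (g = -2323 + 2150 = -173)
(2693 + T(20, 25))*(g + 777) = (2693 + 20)*(-173 + 777) = 2713*604 = 1638652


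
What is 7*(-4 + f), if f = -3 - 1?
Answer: -56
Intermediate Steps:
f = -4
7*(-4 + f) = 7*(-4 - 4) = 7*(-8) = -56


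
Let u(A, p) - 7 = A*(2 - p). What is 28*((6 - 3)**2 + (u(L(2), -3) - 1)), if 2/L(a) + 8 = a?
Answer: 1120/3 ≈ 373.33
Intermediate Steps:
L(a) = 2/(-8 + a)
u(A, p) = 7 + A*(2 - p)
28*((6 - 3)**2 + (u(L(2), -3) - 1)) = 28*((6 - 3)**2 + ((7 + 2*(2/(-8 + 2)) - 1*2/(-8 + 2)*(-3)) - 1)) = 28*(3**2 + ((7 + 2*(2/(-6)) - 1*2/(-6)*(-3)) - 1)) = 28*(9 + ((7 + 2*(2*(-1/6)) - 1*2*(-1/6)*(-3)) - 1)) = 28*(9 + ((7 + 2*(-1/3) - 1*(-1/3)*(-3)) - 1)) = 28*(9 + ((7 - 2/3 - 1) - 1)) = 28*(9 + (16/3 - 1)) = 28*(9 + 13/3) = 28*(40/3) = 1120/3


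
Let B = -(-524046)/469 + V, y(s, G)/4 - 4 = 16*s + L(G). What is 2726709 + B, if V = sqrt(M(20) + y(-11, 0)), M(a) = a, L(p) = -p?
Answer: 1279350567/469 + 2*I*sqrt(167) ≈ 2.7278e+6 + 25.846*I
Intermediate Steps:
y(s, G) = 16 - 4*G + 64*s (y(s, G) = 16 + 4*(16*s - G) = 16 + 4*(-G + 16*s) = 16 + (-4*G + 64*s) = 16 - 4*G + 64*s)
V = 2*I*sqrt(167) (V = sqrt(20 + (16 - 4*0 + 64*(-11))) = sqrt(20 + (16 + 0 - 704)) = sqrt(20 - 688) = sqrt(-668) = 2*I*sqrt(167) ≈ 25.846*I)
B = 524046/469 + 2*I*sqrt(167) (B = -(-524046)/469 + 2*I*sqrt(167) = -1046*(-501/469) + 2*I*sqrt(167) = 524046/469 + 2*I*sqrt(167) ≈ 1117.4 + 25.846*I)
2726709 + B = 2726709 + (524046/469 + 2*I*sqrt(167)) = 1279350567/469 + 2*I*sqrt(167)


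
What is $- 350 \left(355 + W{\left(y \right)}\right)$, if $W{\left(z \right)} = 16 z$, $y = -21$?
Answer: $-6650$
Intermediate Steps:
$- 350 \left(355 + W{\left(y \right)}\right) = - 350 \left(355 + 16 \left(-21\right)\right) = - 350 \left(355 - 336\right) = \left(-350\right) 19 = -6650$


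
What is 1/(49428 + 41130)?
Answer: 1/90558 ≈ 1.1043e-5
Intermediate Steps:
1/(49428 + 41130) = 1/90558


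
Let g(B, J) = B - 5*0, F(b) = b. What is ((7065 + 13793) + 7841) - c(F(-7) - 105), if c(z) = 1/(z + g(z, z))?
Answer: 6428577/224 ≈ 28699.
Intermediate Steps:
g(B, J) = B (g(B, J) = B + 0 = B)
c(z) = 1/(2*z) (c(z) = 1/(z + z) = 1/(2*z))
((7065 + 13793) + 7841) - c(F(-7) - 105) = ((7065 + 13793) + 7841) - 1/(2*(-7 - 105)) = (20858 + 7841) - 1/(2*(-112)) = 28699 - (-1)/(2*112) = 28699 - 1*(-1/224) = 28699 + 1/224 = 6428577/224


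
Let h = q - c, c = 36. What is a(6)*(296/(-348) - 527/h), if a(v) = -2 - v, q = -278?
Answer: -90452/13659 ≈ -6.6222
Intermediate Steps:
h = -314 (h = -278 - 1*36 = -278 - 36 = -314)
a(6)*(296/(-348) - 527/h) = (-2 - 1*6)*(296/(-348) - 527/(-314)) = (-2 - 6)*(296*(-1/348) - 527*(-1/314)) = -8*(-74/87 + 527/314) = -8*22613/27318 = -90452/13659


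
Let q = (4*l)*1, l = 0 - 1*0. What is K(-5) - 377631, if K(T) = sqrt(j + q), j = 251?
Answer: -377631 + sqrt(251) ≈ -3.7762e+5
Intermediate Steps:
l = 0 (l = 0 + 0 = 0)
q = 0 (q = (4*0)*1 = 0*1 = 0)
K(T) = sqrt(251) (K(T) = sqrt(251 + 0) = sqrt(251))
K(-5) - 377631 = sqrt(251) - 377631 = -377631 + sqrt(251)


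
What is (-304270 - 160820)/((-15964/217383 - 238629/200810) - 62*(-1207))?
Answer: -20302425048170700/3266649592713073 ≈ -6.2151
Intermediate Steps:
(-304270 - 160820)/((-15964/217383 - 238629/200810) - 62*(-1207)) = -465090/((-15964*1/217383 - 238629*1/200810) + 74834) = -465090/((-15964/217383 - 238629/200810) + 74834) = -465090/(-55079618747/43652680230 + 74834) = -465090/3266649592713073/43652680230 = -465090*43652680230/3266649592713073 = -20302425048170700/3266649592713073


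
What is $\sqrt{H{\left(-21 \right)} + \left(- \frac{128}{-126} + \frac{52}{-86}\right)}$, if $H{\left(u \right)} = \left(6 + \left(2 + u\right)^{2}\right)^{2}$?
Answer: $\frac{\sqrt{109826958115}}{903} \approx 367.0$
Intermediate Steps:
$\sqrt{H{\left(-21 \right)} + \left(- \frac{128}{-126} + \frac{52}{-86}\right)} = \sqrt{\left(6 + \left(2 - 21\right)^{2}\right)^{2} + \left(- \frac{128}{-126} + \frac{52}{-86}\right)} = \sqrt{\left(6 + \left(-19\right)^{2}\right)^{2} + \left(\left(-128\right) \left(- \frac{1}{126}\right) + 52 \left(- \frac{1}{86}\right)\right)} = \sqrt{\left(6 + 361\right)^{2} + \left(\frac{64}{63} - \frac{26}{43}\right)} = \sqrt{367^{2} + \frac{1114}{2709}} = \sqrt{134689 + \frac{1114}{2709}} = \sqrt{\frac{364873615}{2709}} = \frac{\sqrt{109826958115}}{903}$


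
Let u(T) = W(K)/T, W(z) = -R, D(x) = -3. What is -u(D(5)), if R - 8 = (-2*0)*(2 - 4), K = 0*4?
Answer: -8/3 ≈ -2.6667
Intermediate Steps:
K = 0
R = 8 (R = 8 + (-2*0)*(2 - 4) = 8 + 0*(-2) = 8 + 0 = 8)
W(z) = -8 (W(z) = -1*8 = -8)
u(T) = -8/T
-u(D(5)) = -(-8)/(-3) = -(-8)*(-1)/3 = -1*8/3 = -8/3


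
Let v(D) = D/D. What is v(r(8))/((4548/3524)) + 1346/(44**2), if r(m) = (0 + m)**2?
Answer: 1618009/1100616 ≈ 1.4701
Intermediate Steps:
r(m) = m**2
v(D) = 1
v(r(8))/((4548/3524)) + 1346/(44**2) = 1/(4548/3524) + 1346/(44**2) = 1/(4548*(1/3524)) + 1346/1936 = 1/(1137/881) + 1346*(1/1936) = 1*(881/1137) + 673/968 = 881/1137 + 673/968 = 1618009/1100616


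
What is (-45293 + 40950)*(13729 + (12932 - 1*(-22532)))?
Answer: -213645199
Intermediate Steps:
(-45293 + 40950)*(13729 + (12932 - 1*(-22532))) = -4343*(13729 + (12932 + 22532)) = -4343*(13729 + 35464) = -4343*49193 = -213645199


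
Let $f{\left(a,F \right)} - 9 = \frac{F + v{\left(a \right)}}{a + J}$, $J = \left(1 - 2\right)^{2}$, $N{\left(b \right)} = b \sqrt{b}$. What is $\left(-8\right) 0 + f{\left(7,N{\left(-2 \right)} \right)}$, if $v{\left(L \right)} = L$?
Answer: $\frac{79}{8} - \frac{i \sqrt{2}}{4} \approx 9.875 - 0.35355 i$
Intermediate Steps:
$N{\left(b \right)} = b^{\frac{3}{2}}$
$J = 1$ ($J = \left(-1\right)^{2} = 1$)
$f{\left(a,F \right)} = 9 + \frac{F + a}{1 + a}$ ($f{\left(a,F \right)} = 9 + \frac{F + a}{a + 1} = 9 + \frac{F + a}{1 + a}$)
$\left(-8\right) 0 + f{\left(7,N{\left(-2 \right)} \right)} = \left(-8\right) 0 + \frac{9 + \left(-2\right)^{\frac{3}{2}} + 10 \cdot 7}{1 + 7} = 0 + \frac{9 - 2 i \sqrt{2} + 70}{8} = 0 + \frac{79 - 2 i \sqrt{2}}{8} = 0 + \left(\frac{79}{8} - \frac{i \sqrt{2}}{4}\right) = \frac{79}{8} - \frac{i \sqrt{2}}{4}$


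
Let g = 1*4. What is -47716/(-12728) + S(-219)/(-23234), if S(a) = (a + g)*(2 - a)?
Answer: 107087779/18482647 ≈ 5.7940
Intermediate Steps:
g = 4
S(a) = (2 - a)*(4 + a) (S(a) = (a + 4)*(2 - a) = (4 + a)*(2 - a) = (2 - a)*(4 + a))
-47716/(-12728) + S(-219)/(-23234) = -47716/(-12728) + (8 - 1*(-219)² - 2*(-219))/(-23234) = -47716*(-1/12728) + (8 - 1*47961 + 438)*(-1/23234) = 11929/3182 + (8 - 47961 + 438)*(-1/23234) = 11929/3182 - 47515*(-1/23234) = 11929/3182 + 47515/23234 = 107087779/18482647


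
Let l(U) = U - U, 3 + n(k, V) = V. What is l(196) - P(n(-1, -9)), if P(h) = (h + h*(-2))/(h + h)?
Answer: 1/2 ≈ 0.50000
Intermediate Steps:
n(k, V) = -3 + V
l(U) = 0
P(h) = -1/2 (P(h) = (h - 2*h)/((2*h)) = (-h)*(1/(2*h)) = -1/2)
l(196) - P(n(-1, -9)) = 0 - 1*(-1/2) = 0 + 1/2 = 1/2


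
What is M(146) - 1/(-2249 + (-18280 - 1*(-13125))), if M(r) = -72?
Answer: -533087/7404 ≈ -72.000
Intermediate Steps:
M(146) - 1/(-2249 + (-18280 - 1*(-13125))) = -72 - 1/(-2249 + (-18280 - 1*(-13125))) = -72 - 1/(-2249 + (-18280 + 13125)) = -72 - 1/(-2249 - 5155) = -72 - 1/(-7404) = -72 - 1*(-1/7404) = -72 + 1/7404 = -533087/7404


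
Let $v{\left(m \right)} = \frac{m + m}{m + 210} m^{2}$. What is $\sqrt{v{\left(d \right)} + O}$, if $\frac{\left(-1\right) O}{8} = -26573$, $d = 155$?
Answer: $\frac{3 \sqrt{137955254}}{73} \approx 482.69$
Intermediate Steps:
$O = 212584$ ($O = \left(-8\right) \left(-26573\right) = 212584$)
$v{\left(m \right)} = \frac{2 m^{3}}{210 + m}$ ($v{\left(m \right)} = \frac{2 m}{210 + m} m^{2} = \frac{2 m^{3}}{210 + m}$)
$\sqrt{v{\left(d \right)} + O} = \sqrt{\frac{2 \cdot 155^{3}}{210 + 155} + 212584} = \sqrt{2 \cdot 3723875 \cdot \frac{1}{365} + 212584} = \sqrt{\frac{1489550}{73} + 212584} = \sqrt{\frac{17008182}{73}} = \frac{3 \sqrt{137955254}}{73}$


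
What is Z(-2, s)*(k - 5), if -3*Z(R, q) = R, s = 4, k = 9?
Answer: 8/3 ≈ 2.6667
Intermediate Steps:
Z(R, q) = -R/3
Z(-2, s)*(k - 5) = (-⅓*(-2))*(9 - 5) = (⅔)*4 = 8/3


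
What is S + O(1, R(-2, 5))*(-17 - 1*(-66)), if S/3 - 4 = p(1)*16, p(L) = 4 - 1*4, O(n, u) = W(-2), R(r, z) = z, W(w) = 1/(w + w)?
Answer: -1/4 ≈ -0.25000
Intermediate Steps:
W(w) = 1/(2*w)
O(n, u) = -1/4 (O(n, u) = (1/2)/(-2) = (1/2)*(-1/2) = -1/4)
p(L) = 0 (p(L) = 4 - 4 = 0)
S = 12 (S = 12 + 3*(0*16) = 12 + 3*0 = 12 + 0 = 12)
S + O(1, R(-2, 5))*(-17 - 1*(-66)) = 12 - (-17 - 1*(-66))/4 = 12 - (-17 + 66)/4 = 12 - 1/4*49 = 12 - 49/4 = -1/4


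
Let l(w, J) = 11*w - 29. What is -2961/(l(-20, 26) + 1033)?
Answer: -423/112 ≈ -3.7768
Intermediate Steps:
l(w, J) = -29 + 11*w
-2961/(l(-20, 26) + 1033) = -2961/((-29 + 11*(-20)) + 1033) = -2961/((-29 - 220) + 1033) = -2961/(-249 + 1033) = -2961/784 = -2961*1/784 = -423/112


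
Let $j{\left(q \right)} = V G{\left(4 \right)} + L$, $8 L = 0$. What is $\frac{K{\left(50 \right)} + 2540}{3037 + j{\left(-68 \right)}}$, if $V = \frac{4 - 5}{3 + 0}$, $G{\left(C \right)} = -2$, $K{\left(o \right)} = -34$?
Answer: $\frac{7518}{9113} \approx 0.82498$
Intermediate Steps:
$L = 0$ ($L = \frac{1}{8} \cdot 0 = 0$)
$V = - \frac{1}{3} \approx -0.33333$
$j{\left(q \right)} = \frac{2}{3}$ ($j{\left(q \right)} = \left(- \frac{1}{3}\right) \left(-2\right) + 0 = \frac{2}{3} + 0 = \frac{2}{3}$)
$\frac{K{\left(50 \right)} + 2540}{3037 + j{\left(-68 \right)}} = \frac{-34 + 2540}{3037 + \frac{2}{3}} = \frac{2506}{\frac{9113}{3}} = 2506 \cdot \frac{3}{9113} = \frac{7518}{9113}$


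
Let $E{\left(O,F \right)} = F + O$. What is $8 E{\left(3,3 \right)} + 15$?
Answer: $63$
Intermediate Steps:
$8 E{\left(3,3 \right)} + 15 = 8 \left(3 + 3\right) + 15 = 8 \cdot 6 + 15 = 48 + 15 = 63$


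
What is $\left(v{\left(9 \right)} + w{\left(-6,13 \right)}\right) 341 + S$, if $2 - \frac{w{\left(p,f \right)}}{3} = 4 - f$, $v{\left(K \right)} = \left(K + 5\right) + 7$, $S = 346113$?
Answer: $364527$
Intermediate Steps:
$v{\left(K \right)} = 12 + K$ ($v{\left(K \right)} = \left(5 + K\right) + 7 = 12 + K$)
$w{\left(p,f \right)} = -6 + 3 f$ ($w{\left(p,f \right)} = 6 - 3 \left(4 - f\right) = 6 + \left(-12 + 3 f\right) = -6 + 3 f$)
$\left(v{\left(9 \right)} + w{\left(-6,13 \right)}\right) 341 + S = \left(\left(12 + 9\right) + \left(-6 + 3 \cdot 13\right)\right) 341 + 346113 = \left(21 + \left(-6 + 39\right)\right) 341 + 346113 = \left(21 + 33\right) 341 + 346113 = 54 \cdot 341 + 346113 = 18414 + 346113 = 364527$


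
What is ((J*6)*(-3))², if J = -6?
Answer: 11664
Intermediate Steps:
((J*6)*(-3))² = (-6*6*(-3))² = (-36*(-3))² = 108² = 11664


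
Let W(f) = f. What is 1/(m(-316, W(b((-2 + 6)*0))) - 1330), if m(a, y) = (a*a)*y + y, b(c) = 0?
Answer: -1/1330 ≈ -0.00075188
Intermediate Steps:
m(a, y) = y + y*a² (m(a, y) = a²*y + y = y*a² + y = y + y*a²)
1/(m(-316, W(b((-2 + 6)*0))) - 1330) = 1/(0*(1 + (-316)²) - 1330) = 1/(0*(1 + 99856) - 1330) = 1/(0*99857 - 1330) = 1/(0 - 1330) = 1/(-1330) = -1/1330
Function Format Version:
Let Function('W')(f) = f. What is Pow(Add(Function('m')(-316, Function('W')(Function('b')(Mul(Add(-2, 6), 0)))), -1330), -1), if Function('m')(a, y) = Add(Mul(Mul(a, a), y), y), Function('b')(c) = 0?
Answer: Rational(-1, 1330) ≈ -0.00075188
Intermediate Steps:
Function('m')(a, y) = Add(y, Mul(y, Pow(a, 2))) (Function('m')(a, y) = Add(Mul(Pow(a, 2), y), y) = Add(Mul(y, Pow(a, 2)), y) = Add(y, Mul(y, Pow(a, 2))))
Pow(Add(Function('m')(-316, Function('W')(Function('b')(Mul(Add(-2, 6), 0)))), -1330), -1) = Pow(Add(Mul(0, Add(1, Pow(-316, 2))), -1330), -1) = Pow(Add(Mul(0, Add(1, 99856)), -1330), -1) = Pow(Add(Mul(0, 99857), -1330), -1) = Pow(Add(0, -1330), -1) = Pow(-1330, -1) = Rational(-1, 1330)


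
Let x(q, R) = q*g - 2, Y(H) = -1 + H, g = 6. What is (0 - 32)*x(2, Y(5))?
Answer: -320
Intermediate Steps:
x(q, R) = -2 + 6*q (x(q, R) = q*6 - 2 = 6*q - 2 = -2 + 6*q)
(0 - 32)*x(2, Y(5)) = (0 - 32)*(-2 + 6*2) = -32*(-2 + 12) = -32*10 = -320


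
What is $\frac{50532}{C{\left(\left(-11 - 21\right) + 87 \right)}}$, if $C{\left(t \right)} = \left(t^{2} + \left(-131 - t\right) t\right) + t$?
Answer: $- \frac{25266}{3575} \approx -7.0674$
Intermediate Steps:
$C{\left(t \right)} = t + t^{2} + t \left(-131 - t\right)$ ($C{\left(t \right)} = \left(t^{2} + t \left(-131 - t\right)\right) + t = t + t^{2} + t \left(-131 - t\right)$)
$\frac{50532}{C{\left(\left(-11 - 21\right) + 87 \right)}} = \frac{50532}{\left(-130\right) \left(\left(-11 - 21\right) + 87\right)} = \frac{50532}{\left(-130\right) \left(-32 + 87\right)} = \frac{50532}{\left(-130\right) 55} = \frac{50532}{-7150} = 50532 \left(- \frac{1}{7150}\right) = - \frac{25266}{3575}$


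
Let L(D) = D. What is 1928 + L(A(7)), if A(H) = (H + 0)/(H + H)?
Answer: 3857/2 ≈ 1928.5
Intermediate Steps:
A(H) = ½ (A(H) = H/((2*H)) = H*(1/(2*H)) = ½)
1928 + L(A(7)) = 1928 + ½ = 3857/2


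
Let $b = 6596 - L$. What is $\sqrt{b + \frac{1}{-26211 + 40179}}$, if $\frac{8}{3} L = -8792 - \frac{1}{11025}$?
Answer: $\frac{53 \sqrt{5845455031}}{40740} \approx 99.464$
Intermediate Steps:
$L = - \frac{96931801}{29400}$ ($L = \frac{3 \left(-8792 - \frac{1}{11025}\right)}{8} = \frac{3}{8} \left(- \frac{96931801}{11025}\right) = - \frac{96931801}{29400} \approx -3297.0$)
$b = \frac{290854201}{29400}$ ($b = 6596 - - \frac{96931801}{29400} = 6596 + \frac{96931801}{29400} = \frac{290854201}{29400} \approx 9893.0$)
$\sqrt{b + \frac{1}{-26211 + 40179}} = \sqrt{\frac{290854201}{29400} + \frac{1}{-26211 + 40179}} = \sqrt{\frac{290854201}{29400} + \frac{1}{13968}} = \sqrt{\frac{169277146207}{17110800}} = \frac{53 \sqrt{5845455031}}{40740}$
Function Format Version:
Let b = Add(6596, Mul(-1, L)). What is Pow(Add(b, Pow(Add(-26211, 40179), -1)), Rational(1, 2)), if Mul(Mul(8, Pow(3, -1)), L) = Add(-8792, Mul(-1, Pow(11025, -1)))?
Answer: Mul(Rational(53, 40740), Pow(5845455031, Rational(1, 2))) ≈ 99.464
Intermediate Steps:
L = Rational(-96931801, 29400) (L = Mul(Rational(3, 8), Add(-8792, Mul(-1, Pow(11025, -1)))) = Mul(Rational(3, 8), Add(-8792, Mul(-1, Rational(1, 11025)))) = Mul(Rational(3, 8), Add(-8792, Rational(-1, 11025))) = Mul(Rational(3, 8), Rational(-96931801, 11025)) = Rational(-96931801, 29400) ≈ -3297.0)
b = Rational(290854201, 29400) (b = Add(6596, Mul(-1, Rational(-96931801, 29400))) = Add(6596, Rational(96931801, 29400)) = Rational(290854201, 29400) ≈ 9893.0)
Pow(Add(b, Pow(Add(-26211, 40179), -1)), Rational(1, 2)) = Pow(Add(Rational(290854201, 29400), Pow(Add(-26211, 40179), -1)), Rational(1, 2)) = Pow(Add(Rational(290854201, 29400), Pow(13968, -1)), Rational(1, 2)) = Pow(Add(Rational(290854201, 29400), Rational(1, 13968)), Rational(1, 2)) = Pow(Rational(169277146207, 17110800), Rational(1, 2)) = Mul(Rational(53, 40740), Pow(5845455031, Rational(1, 2)))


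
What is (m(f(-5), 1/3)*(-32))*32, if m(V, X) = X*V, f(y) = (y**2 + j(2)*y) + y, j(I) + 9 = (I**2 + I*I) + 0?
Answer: -25600/3 ≈ -8533.3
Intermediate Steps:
j(I) = -9 + 2*I**2 (j(I) = -9 + ((I**2 + I*I) + 0) = -9 + ((I**2 + I**2) + 0) = -9 + (2*I**2 + 0) = -9 + 2*I**2)
f(y) = y**2 (f(y) = (y**2 + (-9 + 2*2**2)*y) + y = (y**2 + (-9 + 2*4)*y) + y = (y**2 + (-9 + 8)*y) + y = (y**2 - y) + y = y**2)
m(V, X) = V*X
(m(f(-5), 1/3)*(-32))*32 = (((-5)**2/3)*(-32))*32 = ((25*(1/3))*(-32))*32 = ((25/3)*(-32))*32 = -800/3*32 = -25600/3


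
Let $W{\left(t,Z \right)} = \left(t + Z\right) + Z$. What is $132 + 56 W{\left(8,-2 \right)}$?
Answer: $356$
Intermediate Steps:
$W{\left(t,Z \right)} = t + 2 Z$ ($W{\left(t,Z \right)} = \left(Z + t\right) + Z = t + 2 Z$)
$132 + 56 W{\left(8,-2 \right)} = 132 + 56 \left(8 + 2 \left(-2\right)\right) = 132 + 56 \left(8 - 4\right) = 132 + 56 \cdot 4 = 132 + 224 = 356$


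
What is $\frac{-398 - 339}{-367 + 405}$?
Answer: $- \frac{737}{38} \approx -19.395$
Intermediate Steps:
$\frac{-398 - 339}{-367 + 405} = - \frac{737}{38}$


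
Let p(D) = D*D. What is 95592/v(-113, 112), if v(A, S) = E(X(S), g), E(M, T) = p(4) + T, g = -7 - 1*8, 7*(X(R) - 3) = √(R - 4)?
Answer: 95592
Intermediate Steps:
X(R) = 3 + √(-4 + R)/7 (X(R) = 3 + √(R - 4)/7 = 3 + √(-4 + R)/7)
p(D) = D²
g = -15 (g = -7 - 8 = -15)
E(M, T) = 16 + T (E(M, T) = 4² + T = 16 + T)
v(A, S) = 1 (v(A, S) = 16 - 15 = 1)
95592/v(-113, 112) = 95592/1 = 95592*1 = 95592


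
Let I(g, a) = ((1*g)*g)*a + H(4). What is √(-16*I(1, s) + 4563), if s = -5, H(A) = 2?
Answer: √4611 ≈ 67.904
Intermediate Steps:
I(g, a) = 2 + a*g² (I(g, a) = ((1*g)*g)*a + 2 = (g*g)*a + 2 = g²*a + 2 = a*g² + 2 = 2 + a*g²)
√(-16*I(1, s) + 4563) = √(-16*(2 - 5*1²) + 4563) = √(-16*(2 - 5*1) + 4563) = √(-16*(2 - 5) + 4563) = √(-16*(-3) + 4563) = √(48 + 4563) = √4611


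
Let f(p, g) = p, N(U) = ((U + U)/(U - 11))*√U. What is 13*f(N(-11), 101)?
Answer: 13*I*√11 ≈ 43.116*I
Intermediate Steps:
N(U) = 2*U^(3/2)/(-11 + U) (N(U) = ((2*U)/(-11 + U))*√U = (2*U/(-11 + U))*√U = 2*U^(3/2)/(-11 + U))
13*f(N(-11), 101) = 13*(2*(-11)^(3/2)/(-11 - 11)) = 13*(2*(-11*I*√11)/(-22)) = 13*(2*(-11*I*√11)*(-1/22)) = 13*(I*√11) = 13*I*√11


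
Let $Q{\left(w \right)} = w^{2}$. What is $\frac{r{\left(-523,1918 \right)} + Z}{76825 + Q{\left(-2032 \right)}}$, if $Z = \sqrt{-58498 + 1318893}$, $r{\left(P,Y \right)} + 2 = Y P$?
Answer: $- \frac{1003116}{4205849} + \frac{\sqrt{1260395}}{4205849} \approx -0.23824$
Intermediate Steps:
$r{\left(P,Y \right)} = -2 + P Y$ ($r{\left(P,Y \right)} = -2 + Y P = -2 + P Y$)
$Z = \sqrt{1260395} \approx 1122.7$
$\frac{r{\left(-523,1918 \right)} + Z}{76825 + Q{\left(-2032 \right)}} = \frac{\left(-2 - 1003114\right) + \sqrt{1260395}}{76825 + \left(-2032\right)^{2}} = \frac{\left(-2 - 1003114\right) + \sqrt{1260395}}{76825 + 4129024} = \frac{-1003116 + \sqrt{1260395}}{4205849} = \left(-1003116 + \sqrt{1260395}\right) \frac{1}{4205849} = - \frac{1003116}{4205849} + \frac{\sqrt{1260395}}{4205849}$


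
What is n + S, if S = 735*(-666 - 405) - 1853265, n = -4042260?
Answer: -6682710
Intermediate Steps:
S = -2640450 (S = 735*(-1071) - 1853265 = -787185 - 1853265 = -2640450)
n + S = -4042260 - 2640450 = -6682710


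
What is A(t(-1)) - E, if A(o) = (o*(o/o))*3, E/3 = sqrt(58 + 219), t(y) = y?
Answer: -3 - 3*sqrt(277) ≈ -52.930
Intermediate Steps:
E = 3*sqrt(277) (E = 3*sqrt(58 + 219) = 3*sqrt(277) ≈ 49.930)
A(o) = 3*o (A(o) = (o*1)*3 = o*3 = 3*o)
A(t(-1)) - E = 3*(-1) - 3*sqrt(277) = -3 - 3*sqrt(277)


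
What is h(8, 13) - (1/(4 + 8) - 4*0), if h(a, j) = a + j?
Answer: 251/12 ≈ 20.917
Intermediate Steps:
h(8, 13) - (1/(4 + 8) - 4*0) = (8 + 13) - (1/(4 + 8) - 4*0) = 21 - (1/12 + 0) = 21 - 1*1/12 = 21 - 1/12 = 251/12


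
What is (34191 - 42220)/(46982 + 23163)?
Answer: -8029/70145 ≈ -0.11446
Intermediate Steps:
(34191 - 42220)/(46982 + 23163) = -8029/70145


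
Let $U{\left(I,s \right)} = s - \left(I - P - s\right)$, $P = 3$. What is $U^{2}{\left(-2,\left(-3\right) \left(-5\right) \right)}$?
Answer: $1225$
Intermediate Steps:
$U{\left(I,s \right)} = 3 - I + 2 s$ ($U{\left(I,s \right)} = s - \left(-3 + I - s\right) = s + \left(3 + s - I\right) = 3 - I + 2 s$)
$U^{2}{\left(-2,\left(-3\right) \left(-5\right) \right)} = \left(3 - -2 + 2 \left(\left(-3\right) \left(-5\right)\right)\right)^{2} = \left(3 + 2 + 2 \cdot 15\right)^{2} = \left(3 + 2 + 30\right)^{2} = 35^{2} = 1225$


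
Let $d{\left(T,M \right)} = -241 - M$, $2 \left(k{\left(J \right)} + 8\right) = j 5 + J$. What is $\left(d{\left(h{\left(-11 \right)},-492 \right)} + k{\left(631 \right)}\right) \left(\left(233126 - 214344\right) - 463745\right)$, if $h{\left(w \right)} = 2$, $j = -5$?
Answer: $-242949798$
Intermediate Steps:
$k{\left(J \right)} = - \frac{41}{2} + \frac{J}{2}$ ($k{\left(J \right)} = -8 + \frac{\left(-5\right) 5 + J}{2} = -8 + \frac{-25 + J}{2} = -8 + \left(- \frac{25}{2} + \frac{J}{2}\right) = - \frac{41}{2} + \frac{J}{2}$)
$\left(d{\left(h{\left(-11 \right)},-492 \right)} + k{\left(631 \right)}\right) \left(\left(233126 - 214344\right) - 463745\right) = \left(\left(-241 - -492\right) + \left(- \frac{41}{2} + \frac{1}{2} \cdot 631\right)\right) \left(\left(233126 - 214344\right) - 463745\right) = \left(\left(-241 + 492\right) + \left(- \frac{41}{2} + \frac{631}{2}\right)\right) \left(18782 - 463745\right) = \left(251 + 295\right) \left(-444963\right) = 546 \left(-444963\right) = -242949798$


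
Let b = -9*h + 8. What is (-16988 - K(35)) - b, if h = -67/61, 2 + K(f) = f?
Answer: -1039372/61 ≈ -17039.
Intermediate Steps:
K(f) = -2 + f
h = -67/61 (h = -67*1/61 = -67/61 ≈ -1.0984)
b = 1091/61 (b = -9*(-67/61) + 8 = 603/61 + 8 = 1091/61 ≈ 17.885)
(-16988 - K(35)) - b = (-16988 - (-2 + 35)) - 1*1091/61 = (-16988 - 1*33) - 1091/61 = (-16988 - 33) - 1091/61 = -17021 - 1091/61 = -1039372/61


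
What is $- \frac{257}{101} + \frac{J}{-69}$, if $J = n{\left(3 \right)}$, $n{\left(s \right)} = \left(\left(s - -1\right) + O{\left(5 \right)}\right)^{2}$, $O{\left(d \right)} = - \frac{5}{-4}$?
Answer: $- \frac{109423}{37168} \approx -2.944$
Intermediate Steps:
$O{\left(d \right)} = \frac{5}{4}$ ($O{\left(d \right)} = \left(-5\right) \left(- \frac{1}{4}\right) = \frac{5}{4}$)
$n{\left(s \right)} = \left(\frac{9}{4} + s\right)^{2}$ ($n{\left(s \right)} = \left(\left(s - -1\right) + \frac{5}{4}\right)^{2} = \left(\left(s + 1\right) + \frac{5}{4}\right)^{2} = \left(\left(1 + s\right) + \frac{5}{4}\right)^{2} = \left(\frac{9}{4} + s\right)^{2}$)
$J = \frac{441}{16}$ ($J = \frac{\left(9 + 4 \cdot 3\right)^{2}}{16} = \frac{\left(9 + 12\right)^{2}}{16} = \frac{21^{2}}{16} = \frac{1}{16} \cdot 441 = \frac{441}{16} \approx 27.563$)
$- \frac{257}{101} + \frac{J}{-69} = - \frac{257}{101} + \frac{441}{16 \left(-69\right)} = \left(-257\right) \frac{1}{101} + \frac{441}{16} \left(- \frac{1}{69}\right) = - \frac{257}{101} - \frac{147}{368} = - \frac{109423}{37168}$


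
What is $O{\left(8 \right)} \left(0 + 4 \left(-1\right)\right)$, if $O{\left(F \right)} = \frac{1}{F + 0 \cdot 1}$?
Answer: $- \frac{1}{2} \approx -0.5$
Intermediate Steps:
$O{\left(F \right)} = \frac{1}{F}$ ($O{\left(F \right)} = \frac{1}{F + 0} = \frac{1}{F}$)
$O{\left(8 \right)} \left(0 + 4 \left(-1\right)\right) = \frac{0 + 4 \left(-1\right)}{8} = \frac{0 - 4}{8} = \frac{1}{8} \left(-4\right) = - \frac{1}{2}$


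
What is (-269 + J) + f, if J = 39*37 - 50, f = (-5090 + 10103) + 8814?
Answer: 14951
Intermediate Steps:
f = 13827 (f = 5013 + 8814 = 13827)
J = 1393 (J = 1443 - 50 = 1393)
(-269 + J) + f = (-269 + 1393) + 13827 = 1124 + 13827 = 14951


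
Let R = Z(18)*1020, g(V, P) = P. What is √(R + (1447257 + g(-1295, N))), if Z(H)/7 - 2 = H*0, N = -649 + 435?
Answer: √1461323 ≈ 1208.9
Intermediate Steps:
N = -214
Z(H) = 14 (Z(H) = 14 + 7*(H*0) = 14 + 7*0 = 14 + 0 = 14)
R = 14280 (R = 14*1020 = 14280)
√(R + (1447257 + g(-1295, N))) = √(14280 + (1447257 - 214)) = √(14280 + 1447043) = √1461323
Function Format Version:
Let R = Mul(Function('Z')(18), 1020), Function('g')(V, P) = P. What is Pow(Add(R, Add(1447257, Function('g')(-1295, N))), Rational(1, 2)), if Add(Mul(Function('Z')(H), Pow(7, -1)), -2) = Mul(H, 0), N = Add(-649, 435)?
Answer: Pow(1461323, Rational(1, 2)) ≈ 1208.9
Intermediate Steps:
N = -214
Function('Z')(H) = 14 (Function('Z')(H) = Add(14, Mul(7, Mul(H, 0))) = Add(14, Mul(7, 0)) = Add(14, 0) = 14)
R = 14280 (R = Mul(14, 1020) = 14280)
Pow(Add(R, Add(1447257, Function('g')(-1295, N))), Rational(1, 2)) = Pow(Add(14280, Add(1447257, -214)), Rational(1, 2)) = Pow(Add(14280, 1447043), Rational(1, 2)) = Pow(1461323, Rational(1, 2))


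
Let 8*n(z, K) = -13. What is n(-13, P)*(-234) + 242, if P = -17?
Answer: 2489/4 ≈ 622.25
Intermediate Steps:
n(z, K) = -13/8 (n(z, K) = (⅛)*(-13) = -13/8)
n(-13, P)*(-234) + 242 = -13/8*(-234) + 242 = 1521/4 + 242 = 2489/4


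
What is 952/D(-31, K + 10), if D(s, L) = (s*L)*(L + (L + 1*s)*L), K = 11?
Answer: 136/17577 ≈ 0.0077374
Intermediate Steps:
D(s, L) = L*s*(L + L*(L + s)) (D(s, L) = (L*s)*(L + (L + s)*L) = (L*s)*(L + L*(L + s)) = L*s*(L + L*(L + s)))
952/D(-31, K + 10) = 952/((-31*(11 + 10)²*(1 + (11 + 10) - 31))) = 952/((-31*21²*(1 + 21 - 31))) = 952/((-31*441*(-9))) = 952/123039 = 952*(1/123039) = 136/17577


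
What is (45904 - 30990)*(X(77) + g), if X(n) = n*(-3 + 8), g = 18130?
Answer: 276132710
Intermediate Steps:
X(n) = 5*n (X(n) = n*5 = 5*n)
(45904 - 30990)*(X(77) + g) = (45904 - 30990)*(5*77 + 18130) = 14914*(385 + 18130) = 14914*18515 = 276132710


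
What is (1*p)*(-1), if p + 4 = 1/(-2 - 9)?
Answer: 45/11 ≈ 4.0909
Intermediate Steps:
p = -45/11 (p = -4 + 1/(-2 - 9) = -4 + 1/(-11) = -4 - 1/11 = -45/11 ≈ -4.0909)
(1*p)*(-1) = (1*(-45/11))*(-1) = -45/11*(-1) = 45/11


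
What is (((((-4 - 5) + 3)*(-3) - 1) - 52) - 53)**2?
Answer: 7744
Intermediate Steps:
(((((-4 - 5) + 3)*(-3) - 1) - 52) - 53)**2 = ((((-9 + 3)*(-3) - 1) - 52) - 53)**2 = (((-6*(-3) - 1) - 52) - 53)**2 = (((18 - 1) - 52) - 53)**2 = ((17 - 52) - 53)**2 = (-35 - 53)**2 = (-88)**2 = 7744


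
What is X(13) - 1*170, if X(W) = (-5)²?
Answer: -145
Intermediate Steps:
X(W) = 25
X(13) - 1*170 = 25 - 1*170 = 25 - 170 = -145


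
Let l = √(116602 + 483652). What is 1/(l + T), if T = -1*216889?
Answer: -216889/47040238067 - √600254/47040238067 ≈ -4.6272e-6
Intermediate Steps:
T = -216889
l = √600254 ≈ 774.76
1/(l + T) = 1/(√600254 - 216889) = 1/(-216889 + √600254)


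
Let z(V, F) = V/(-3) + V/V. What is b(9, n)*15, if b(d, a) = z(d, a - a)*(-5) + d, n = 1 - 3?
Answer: 285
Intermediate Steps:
z(V, F) = 1 - V/3 (z(V, F) = V*(-1/3) + 1 = -V/3 + 1 = 1 - V/3)
n = -2
b(d, a) = -5 + 8*d/3 (b(d, a) = (1 - d/3)*(-5) + d = (-5 + 5*d/3) + d = -5 + 8*d/3)
b(9, n)*15 = (-5 + (8/3)*9)*15 = (-5 + 24)*15 = 19*15 = 285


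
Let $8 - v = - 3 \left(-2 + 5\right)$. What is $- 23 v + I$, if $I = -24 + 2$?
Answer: $-413$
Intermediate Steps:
$v = 17$ ($v = 8 - - 3 \left(-2 + 5\right) = 8 - \left(-3\right) 3 = 8 - -9 = 8 + 9 = 17$)
$I = -22$
$- 23 v + I = \left(-23\right) 17 - 22 = -391 - 22 = -413$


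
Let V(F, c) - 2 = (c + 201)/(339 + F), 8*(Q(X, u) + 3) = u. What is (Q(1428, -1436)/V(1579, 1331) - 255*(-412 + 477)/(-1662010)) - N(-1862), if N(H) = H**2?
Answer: -3093240300672167/892166968 ≈ -3.4671e+6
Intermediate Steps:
Q(X, u) = -3 + u/8
V(F, c) = 2 + (201 + c)/(339 + F) (V(F, c) = 2 + (c + 201)/(339 + F) = 2 + (201 + c)/(339 + F))
(Q(1428, -1436)/V(1579, 1331) - 255*(-412 + 477)/(-1662010)) - N(-1862) = ((-3 + (1/8)*(-1436))/(((879 + 1331 + 2*1579)/(339 + 1579))) - 255*(-412 + 477)/(-1662010)) - 1*(-1862)**2 = ((-3 - 359/2)/(((879 + 1331 + 3158)/1918)) - 255*65*(-1/1662010)) - 1*3467044 = (-365/(2*((1/1918)*5368)) - 16575*(-1/1662010)) - 3467044 = (-365/(2*2684/959) + 3315/332402) - 3467044 = (-365/2*959/2684 + 3315/332402) - 3467044 = (-350035/5368 + 3315/332402) - 3467044 = -58167269575/892166968 - 3467044 = -3093240300672167/892166968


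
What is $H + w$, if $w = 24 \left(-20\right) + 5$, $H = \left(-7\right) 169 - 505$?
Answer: $-2163$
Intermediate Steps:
$H = -1688$ ($H = -1183 - 505 = -1688$)
$w = -475$ ($w = -480 + 5 = -475$)
$H + w = -1688 - 475 = -2163$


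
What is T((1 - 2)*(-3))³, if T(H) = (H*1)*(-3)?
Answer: -729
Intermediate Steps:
T(H) = -3*H (T(H) = H*(-3) = -3*H)
T((1 - 2)*(-3))³ = (-3*(1 - 2)*(-3))³ = (-(-3)*(-3))³ = (-3*3)³ = (-9)³ = -729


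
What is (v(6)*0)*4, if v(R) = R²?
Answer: 0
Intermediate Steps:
(v(6)*0)*4 = (6²*0)*4 = (36*0)*4 = 0*4 = 0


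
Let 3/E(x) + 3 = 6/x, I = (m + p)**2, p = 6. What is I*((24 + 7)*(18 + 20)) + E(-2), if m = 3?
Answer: 190835/2 ≈ 95418.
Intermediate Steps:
I = 81 (I = (3 + 6)**2 = 9**2 = 81)
E(x) = 3/(-3 + 6/x)
I*((24 + 7)*(18 + 20)) + E(-2) = 81*((24 + 7)*(18 + 20)) - 1*(-2)/(-2 - 2) = 81*(31*38) - 1*(-2)/(-4) = 81*1178 - 1*(-2)*(-1/4) = 95418 - 1/2 = 190835/2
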